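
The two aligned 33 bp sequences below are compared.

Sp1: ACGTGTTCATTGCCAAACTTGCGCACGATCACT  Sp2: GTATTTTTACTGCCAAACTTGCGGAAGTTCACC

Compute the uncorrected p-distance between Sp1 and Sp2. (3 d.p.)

0.303

The sequences differ at 10 of 33 positions (sites 1, 2, 3, 5, 8, 10, 24, 26, 28, 33).
p = 10/33 = 0.303030… ≈ 0.303 (to 3 d.p.).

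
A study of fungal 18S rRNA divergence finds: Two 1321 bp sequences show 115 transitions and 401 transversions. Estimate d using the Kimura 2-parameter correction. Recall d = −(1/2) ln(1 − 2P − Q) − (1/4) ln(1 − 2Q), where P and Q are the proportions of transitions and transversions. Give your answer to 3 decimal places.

0.558

P = 115/1321 ≈ 0.087055 and Q = 401/1321 ≈ 0.303558.
Under the Kimura two-parameter model, d = −½ ln(1 − 2P − Q) − ¼ ln(1 − 2Q).
1 − 2P − Q = 0.522332, giving −½ ln(0.522332) = 0.324726.
1 − 2Q = 0.392884, giving −¼ ln(0.392884) = 0.233560.
d = 0.324726 + 0.233560 = 0.558286.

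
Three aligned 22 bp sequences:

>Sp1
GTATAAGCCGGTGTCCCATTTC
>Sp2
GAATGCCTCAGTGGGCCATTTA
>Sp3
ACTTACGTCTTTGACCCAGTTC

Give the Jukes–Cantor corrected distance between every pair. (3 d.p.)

Sp1–Sp2: 9/22 sites differ → p ≈ 0.409091, d = −0.75 ln(1 − 0.545455) = 0.591344 ≈ 0.591.
Sp1–Sp3: 9/22 sites differ → p ≈ 0.409091, d = −0.75 ln(1 − 0.545455) = 0.591344 ≈ 0.591.
Sp2–Sp3: 11/22 sites differ → p = 0.5, d = −0.75 ln(1 − 0.666667) = 0.823960 ≈ 0.824.

d(Sp1,Sp2) = 0.591, d(Sp1,Sp3) = 0.591, d(Sp2,Sp3) = 0.824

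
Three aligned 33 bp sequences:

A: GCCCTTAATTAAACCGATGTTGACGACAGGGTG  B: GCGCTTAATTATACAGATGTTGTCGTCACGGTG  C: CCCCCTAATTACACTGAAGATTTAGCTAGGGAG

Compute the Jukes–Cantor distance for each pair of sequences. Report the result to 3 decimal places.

A–B: 6/33 sites differ → p ≈ 0.181818, d = −0.75 ln(1 − 0.242424) = 0.208224 ≈ 0.208.
A–C: 12/33 sites differ → p ≈ 0.363636, d = −0.75 ln(1 − 0.484848) = 0.497470 ≈ 0.497.
B–C: 13/33 sites differ → p ≈ 0.393939, d = −0.75 ln(1 − 0.525252) = 0.558728 ≈ 0.559.

d(A,B) = 0.208, d(A,C) = 0.497, d(B,C) = 0.559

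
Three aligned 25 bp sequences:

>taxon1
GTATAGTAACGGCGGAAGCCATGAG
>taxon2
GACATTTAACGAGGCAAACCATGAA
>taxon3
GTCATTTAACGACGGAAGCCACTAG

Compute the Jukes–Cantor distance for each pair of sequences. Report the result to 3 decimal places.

d(taxon1,taxon2) = 0.572, d(taxon1,taxon3) = 0.351, d(taxon2,taxon3) = 0.351

taxon1–taxon2: 10/25 sites differ → p = 0.4, d = −0.75 ln(1 − 0.533333) = 0.571605 ≈ 0.572.
taxon1–taxon3: 7/25 sites differ → p = 0.28, d = −0.75 ln(1 − 0.373333) = 0.350505 ≈ 0.351.
taxon2–taxon3: 7/25 sites differ → p = 0.28, d = −0.75 ln(1 − 0.373333) = 0.350505 ≈ 0.351.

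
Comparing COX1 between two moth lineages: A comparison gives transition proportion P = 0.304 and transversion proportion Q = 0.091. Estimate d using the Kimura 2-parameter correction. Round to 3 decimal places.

0.651

Under the Kimura two-parameter model, d = −½ ln(1 − 2P − Q) − ¼ ln(1 − 2Q).
1 − 2P − Q = 0.301, giving −½ ln(0.301) = 0.600323.
1 − 2Q = 0.818, giving −¼ ln(0.818) = 0.050223.
d = 0.600323 + 0.050223 = 0.650546.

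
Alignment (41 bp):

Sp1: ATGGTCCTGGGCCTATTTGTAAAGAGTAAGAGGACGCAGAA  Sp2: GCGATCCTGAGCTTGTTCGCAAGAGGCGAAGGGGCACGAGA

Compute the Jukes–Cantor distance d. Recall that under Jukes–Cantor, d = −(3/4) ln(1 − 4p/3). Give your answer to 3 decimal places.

0.788

The sequences differ at 20 of 41 sites, so p = 20/41 ≈ 0.487805.
d = −(3/4) ln(1 − 4p/3) = −0.75 ln(1 − 0.650407) = −0.75 ln(0.349593)
  = −0.75 × (-1.050986) = 0.788240 substitutions/site.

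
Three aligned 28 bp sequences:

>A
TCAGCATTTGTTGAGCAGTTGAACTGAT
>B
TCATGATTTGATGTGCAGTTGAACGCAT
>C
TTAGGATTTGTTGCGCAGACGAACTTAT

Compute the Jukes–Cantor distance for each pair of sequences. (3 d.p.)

d(A,B) = 0.252, d(A,C) = 0.252, d(B,C) = 0.360

A–B: 6/28 sites differ → p ≈ 0.214286, d = −0.75 ln(1 − 0.285715) = 0.252355 ≈ 0.252.
A–C: 6/28 sites differ → p ≈ 0.214286, d = −0.75 ln(1 − 0.285715) = 0.252355 ≈ 0.252.
B–C: 8/28 sites differ → p ≈ 0.285714, d = −0.75 ln(1 − 0.380952) = 0.359679 ≈ 0.360.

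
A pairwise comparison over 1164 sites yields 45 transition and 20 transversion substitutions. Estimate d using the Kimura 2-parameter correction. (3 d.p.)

P = 45/1164 ≈ 0.03866 and Q = 20/1164 ≈ 0.017182.
Under the Kimura two-parameter model, d = −½ ln(1 − 2P − Q) − ¼ ln(1 − 2Q).
1 − 2P − Q = 0.905498, giving −½ ln(0.905498) = 0.049635.
1 − 2Q = 0.965636, giving −¼ ln(0.965636) = 0.008742.
d = 0.049635 + 0.008742 = 0.058377.

0.058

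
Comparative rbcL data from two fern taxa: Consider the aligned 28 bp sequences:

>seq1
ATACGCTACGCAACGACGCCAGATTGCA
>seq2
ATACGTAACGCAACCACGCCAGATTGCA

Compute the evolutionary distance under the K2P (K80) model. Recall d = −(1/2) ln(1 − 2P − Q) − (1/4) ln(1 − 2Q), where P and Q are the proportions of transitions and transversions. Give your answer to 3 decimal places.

0.116

Of 28 sites, 1 differences are transitions and 2 are transversions, so P = 1/28 ≈ 0.035714 and Q = 2/28 ≈ 0.071429.
Under the Kimura two-parameter model, d = −½ ln(1 − 2P − Q) − ¼ ln(1 − 2Q).
1 − 2P − Q = 0.857143, giving −½ ln(0.857143) = 0.077075.
1 − 2Q = 0.857142, giving −¼ ln(0.857142) = 0.038538.
d = 0.077075 + 0.038538 = 0.115613.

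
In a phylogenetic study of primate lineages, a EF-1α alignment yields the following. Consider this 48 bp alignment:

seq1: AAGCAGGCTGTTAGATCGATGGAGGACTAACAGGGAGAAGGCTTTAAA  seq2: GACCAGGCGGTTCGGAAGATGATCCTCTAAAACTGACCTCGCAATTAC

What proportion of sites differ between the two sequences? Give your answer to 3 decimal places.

The sequences differ at 23 of 48 positions.
p = 23/48 = 0.479166… ≈ 0.479 (to 3 d.p.).

0.479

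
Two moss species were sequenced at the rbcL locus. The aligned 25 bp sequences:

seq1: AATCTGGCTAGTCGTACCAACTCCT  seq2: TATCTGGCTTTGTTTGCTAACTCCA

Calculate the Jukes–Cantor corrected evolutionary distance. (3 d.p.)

0.490

The sequences differ at 9 of 25 sites (1, 10, 11, 12, 13, 14, 16, 18, 25), so p = 9/25 = 0.36.
d = −(3/4) ln(1 − 4p/3) = −0.75 ln(1 − 0.48) = −0.75 ln(0.52)
  = −0.75 × (-0.653926) = 0.490445 substitutions/site.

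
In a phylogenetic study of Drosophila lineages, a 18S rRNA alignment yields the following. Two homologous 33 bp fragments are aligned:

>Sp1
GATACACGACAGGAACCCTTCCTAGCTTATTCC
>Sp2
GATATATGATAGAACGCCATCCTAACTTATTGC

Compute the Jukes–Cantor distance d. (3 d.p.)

The sequences differ at 9 of 33 sites (5, 7, 10, 13, 15, 16, 19, 25, 32), so p = 9/33 ≈ 0.272727.
d = −(3/4) ln(1 − 4p/3) = −0.75 ln(1 − 0.363636) = −0.75 ln(0.636364)
  = −0.75 × (-0.451985) = 0.338989 substitutions/site.

0.339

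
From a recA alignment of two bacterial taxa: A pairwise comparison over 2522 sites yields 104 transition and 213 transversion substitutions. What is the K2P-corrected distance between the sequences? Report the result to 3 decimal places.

P = 104/2522 ≈ 0.041237 and Q = 213/2522 ≈ 0.084457.
Under the Kimura two-parameter model, d = −½ ln(1 − 2P − Q) − ¼ ln(1 − 2Q).
1 − 2P − Q = 0.833069, giving −½ ln(0.833069) = 0.091319.
1 − 2Q = 0.831086, giving −¼ ln(0.831086) = 0.046255.
d = 0.091319 + 0.046255 = 0.137574.

0.138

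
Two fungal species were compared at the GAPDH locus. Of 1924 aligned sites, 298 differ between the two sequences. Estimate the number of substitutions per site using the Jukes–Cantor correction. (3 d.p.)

0.173

p = 298/1924 ≈ 0.154886.
d = −(3/4) ln(1 − 4p/3) = −0.75 ln(1 − 0.206515) = −0.75 ln(0.793485)
  = −0.75 × (-0.231321) = 0.173491 substitutions/site.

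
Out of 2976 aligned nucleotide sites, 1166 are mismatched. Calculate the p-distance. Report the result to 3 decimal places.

p = 1166/2976 = 0.391801… ≈ 0.392 (to 3 d.p.).

0.392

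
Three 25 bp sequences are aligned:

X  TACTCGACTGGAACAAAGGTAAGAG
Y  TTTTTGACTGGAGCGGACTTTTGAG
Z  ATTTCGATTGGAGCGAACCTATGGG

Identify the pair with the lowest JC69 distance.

X–Y: 10/25 differ, p = 0.400, d = 0.572.
X–Z: 10/25 differ, p = 0.400, d = 0.572.
Y–Z: 7/25 differ, p = 0.280, d = 0.351.
The smallest distance is between Y and Z.

Y and Z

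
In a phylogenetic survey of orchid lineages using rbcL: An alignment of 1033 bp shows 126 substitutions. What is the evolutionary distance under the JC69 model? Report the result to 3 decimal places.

p = 126/1033 ≈ 0.121975.
d = −(3/4) ln(1 − 4p/3) = −0.75 ln(1 − 0.162633) = −0.75 ln(0.837367)
  = −0.75 × (-0.177493) = 0.133120 substitutions/site.

0.133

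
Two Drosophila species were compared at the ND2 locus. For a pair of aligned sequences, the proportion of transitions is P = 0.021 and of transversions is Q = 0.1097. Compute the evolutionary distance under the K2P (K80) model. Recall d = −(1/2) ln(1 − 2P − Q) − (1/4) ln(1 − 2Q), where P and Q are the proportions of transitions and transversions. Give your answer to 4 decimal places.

0.1442

Under the Kimura two-parameter model, d = −½ ln(1 − 2P − Q) − ¼ ln(1 − 2Q).
1 − 2P − Q = 0.8483, giving −½ ln(0.8483) = 0.082260.
1 − 2Q = 0.7806, giving −¼ ln(0.7806) = 0.061923.
d = 0.082260 + 0.061923 = 0.144183.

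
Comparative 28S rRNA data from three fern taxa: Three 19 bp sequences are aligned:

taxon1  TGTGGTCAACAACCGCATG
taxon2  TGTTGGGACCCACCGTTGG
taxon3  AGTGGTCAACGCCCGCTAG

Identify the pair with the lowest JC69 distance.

taxon1–taxon2: 8/19 differ, p = 0.421, d = 0.618.
taxon1–taxon3: 5/19 differ, p = 0.263, d = 0.324.
taxon2–taxon3: 9/19 differ, p = 0.474, d = 0.749.
The smallest distance is between taxon1 and taxon3.

taxon1 and taxon3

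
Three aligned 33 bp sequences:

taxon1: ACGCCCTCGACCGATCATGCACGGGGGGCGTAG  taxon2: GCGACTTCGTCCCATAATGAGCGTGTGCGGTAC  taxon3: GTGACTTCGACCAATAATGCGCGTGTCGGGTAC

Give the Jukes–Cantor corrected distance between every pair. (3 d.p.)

taxon1–taxon2: 13/33 sites differ → p ≈ 0.393939, d = −0.75 ln(1 − 0.525252) = 0.558728 ≈ 0.559.
taxon1–taxon3: 12/33 sites differ → p ≈ 0.363636, d = −0.75 ln(1 − 0.484848) = 0.497470 ≈ 0.497.
taxon2–taxon3: 6/33 sites differ → p ≈ 0.181818, d = −0.75 ln(1 − 0.242424) = 0.208224 ≈ 0.208.

d(taxon1,taxon2) = 0.559, d(taxon1,taxon3) = 0.497, d(taxon2,taxon3) = 0.208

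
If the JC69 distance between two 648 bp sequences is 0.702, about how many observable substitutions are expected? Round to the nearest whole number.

295

Invert JC69: p = (3/4)(1 − e^(−4d/3)) = 0.75 × (1 − e^(-0.936)) = 0.75 × (1 − 0.392193) = 0.455855.
Expected differing sites = pL ≈ 0.455855 × 648 = 295.39404 ≈ 295.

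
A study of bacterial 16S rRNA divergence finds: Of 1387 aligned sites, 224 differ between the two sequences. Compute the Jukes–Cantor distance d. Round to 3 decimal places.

p = 224/1387 ≈ 0.1615.
d = −(3/4) ln(1 − 4p/3) = −0.75 ln(1 − 0.215333) = −0.75 ln(0.784667)
  = −0.75 × (-0.242496) = 0.181872 substitutions/site.

0.182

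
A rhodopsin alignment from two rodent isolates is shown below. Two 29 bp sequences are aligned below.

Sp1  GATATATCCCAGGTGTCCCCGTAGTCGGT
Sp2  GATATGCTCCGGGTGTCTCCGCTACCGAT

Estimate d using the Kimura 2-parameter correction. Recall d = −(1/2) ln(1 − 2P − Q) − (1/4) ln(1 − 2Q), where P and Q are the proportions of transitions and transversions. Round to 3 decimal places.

0.550

Of 29 sites, 9 differences are transitions and 1 are transversions, so P = 9/29 ≈ 0.310345 and Q = 1/29 ≈ 0.034483.
Under the Kimura two-parameter model, d = −½ ln(1 − 2P − Q) − ¼ ln(1 − 2Q).
1 − 2P − Q = 0.344827, giving −½ ln(0.344827) = 0.532356.
1 − 2Q = 0.931034, giving −¼ ln(0.931034) = 0.017865.
d = 0.532356 + 0.017865 = 0.550221.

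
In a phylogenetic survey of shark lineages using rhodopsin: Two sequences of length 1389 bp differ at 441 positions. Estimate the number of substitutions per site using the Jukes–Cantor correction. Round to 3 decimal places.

0.413

p = 441/1389 ≈ 0.317495.
d = −(3/4) ln(1 − 4p/3) = −0.75 ln(1 − 0.423327) = −0.75 ln(0.576673)
  = −0.75 × (-0.550480) = 0.412860 substitutions/site.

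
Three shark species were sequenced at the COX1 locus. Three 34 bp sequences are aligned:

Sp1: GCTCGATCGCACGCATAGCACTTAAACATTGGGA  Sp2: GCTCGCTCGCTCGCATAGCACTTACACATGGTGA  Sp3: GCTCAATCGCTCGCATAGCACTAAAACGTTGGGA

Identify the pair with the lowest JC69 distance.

Sp1–Sp2: 5/34 differ, p = 0.147, d = 0.164.
Sp1–Sp3: 4/34 differ, p = 0.118, d = 0.128.
Sp2–Sp3: 7/34 differ, p = 0.206, d = 0.241.
The smallest distance is between Sp1 and Sp3.

Sp1 and Sp3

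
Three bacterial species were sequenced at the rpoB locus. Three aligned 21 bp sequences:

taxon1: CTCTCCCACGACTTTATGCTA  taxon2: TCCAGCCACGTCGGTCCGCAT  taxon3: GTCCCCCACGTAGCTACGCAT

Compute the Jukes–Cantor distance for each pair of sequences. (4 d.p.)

d(taxon1,taxon2) = 0.8990, d(taxon1,taxon3) = 0.6355, d(taxon2,taxon3) = 0.4408

taxon1–taxon2: 11/21 sites differ → p ≈ 0.52381, d = −0.75 ln(1 − 0.698413) = 0.899023 ≈ 0.8990.
taxon1–taxon3: 9/21 sites differ → p ≈ 0.428571, d = −0.75 ln(1 − 0.571428) = 0.635472 ≈ 0.6355.
taxon2–taxon3: 7/21 sites differ → p ≈ 0.333333, d = −0.75 ln(1 − 0.444444) = 0.440839 ≈ 0.4408.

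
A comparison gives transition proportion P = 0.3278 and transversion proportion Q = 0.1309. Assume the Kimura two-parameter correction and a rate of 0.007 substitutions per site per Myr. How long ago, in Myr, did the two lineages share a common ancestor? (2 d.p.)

Under the Kimura two-parameter model, d = −½ ln(1 − 2P − Q) − ¼ ln(1 − 2Q).
1 − 2P − Q = 0.2135, giving −½ ln(0.2135) = 0.772059.
1 − 2Q = 0.7382, giving −¼ ln(0.7382) = 0.075885.
d = 0.772059 + 0.075885 = 0.847944.
Under a molecular clock d = 2μt, so t = d/(2μ) = 0.847944 / (2 × 0.007) = 60.57 Myr.

60.57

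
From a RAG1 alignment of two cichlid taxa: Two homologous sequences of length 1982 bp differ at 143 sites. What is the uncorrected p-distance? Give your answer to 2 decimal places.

0.07

p = 143/1982 = 0.072149… ≈ 0.07 (to 2 d.p.).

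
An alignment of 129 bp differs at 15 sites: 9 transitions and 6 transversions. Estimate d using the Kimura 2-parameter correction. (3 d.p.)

P = 9/129 ≈ 0.069767 and Q = 6/129 ≈ 0.046512.
Under the Kimura two-parameter model, d = −½ ln(1 − 2P − Q) − ¼ ln(1 − 2Q).
1 − 2P − Q = 0.813954, giving −½ ln(0.813954) = 0.102926.
1 − 2Q = 0.906976, giving −¼ ln(0.906976) = 0.024410.
d = 0.102926 + 0.024410 = 0.127336.

0.127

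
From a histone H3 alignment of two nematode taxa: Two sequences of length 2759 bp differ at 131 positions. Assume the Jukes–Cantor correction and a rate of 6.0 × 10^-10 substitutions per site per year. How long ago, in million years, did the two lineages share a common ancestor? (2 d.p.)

p = 131/2759 ≈ 0.047481.
d = −(3/4) ln(1 − 4p/3) = −0.75 ln(1 − 0.063308) = −0.75 ln(0.936692)
  = −0.75 × (-0.065401) = 0.049051 substitutions/site.
Under a molecular clock d = 2μt, so t = d/(2μ) = 0.049051 / (2 × 6.0 × 10^-10) = 40.88 million years.

40.88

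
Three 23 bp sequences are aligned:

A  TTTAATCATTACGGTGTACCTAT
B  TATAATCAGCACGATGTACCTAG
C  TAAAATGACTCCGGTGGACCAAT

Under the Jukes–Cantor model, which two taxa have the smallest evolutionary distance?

A–B: 5/23 differ, p = 0.217, d = 0.257.
A–C: 7/23 differ, p = 0.304, d = 0.390.
B–C: 9/23 differ, p = 0.391, d = 0.553.
The smallest distance is between A and B.

A and B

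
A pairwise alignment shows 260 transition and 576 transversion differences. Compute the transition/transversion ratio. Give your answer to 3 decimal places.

R = 260/576 = 0.451388… ≈ 0.451 (to 3 d.p.).

0.451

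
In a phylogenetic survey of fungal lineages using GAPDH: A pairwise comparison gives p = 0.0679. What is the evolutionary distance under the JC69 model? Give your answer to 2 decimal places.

0.07

d = −(3/4) ln(1 − 4p/3) = −0.75 ln(1 − 0.090533) = −0.75 ln(0.909467)
  = −0.75 × (-0.094897) = 0.071173 substitutions/site.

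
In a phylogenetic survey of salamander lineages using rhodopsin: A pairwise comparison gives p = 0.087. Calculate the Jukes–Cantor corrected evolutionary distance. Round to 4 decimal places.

0.0925

d = −(3/4) ln(1 − 4p/3) = −0.75 ln(1 − 0.116) = −0.75 ln(0.884)
  = −0.75 × (-0.123298) = 0.092474 substitutions/site.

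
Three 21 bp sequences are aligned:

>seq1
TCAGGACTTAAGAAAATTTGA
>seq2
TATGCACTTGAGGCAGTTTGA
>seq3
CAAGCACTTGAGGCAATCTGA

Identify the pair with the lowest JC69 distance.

seq1–seq2: 7/21 differ, p = 0.333, d = 0.441.
seq1–seq3: 7/21 differ, p = 0.333, d = 0.441.
seq2–seq3: 4/21 differ, p = 0.190, d = 0.220.
The smallest distance is between seq2 and seq3.

seq2 and seq3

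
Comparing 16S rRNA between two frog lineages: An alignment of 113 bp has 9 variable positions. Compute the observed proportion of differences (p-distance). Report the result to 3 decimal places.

p = 9/113 = 0.079646… ≈ 0.080 (to 3 d.p.).

0.080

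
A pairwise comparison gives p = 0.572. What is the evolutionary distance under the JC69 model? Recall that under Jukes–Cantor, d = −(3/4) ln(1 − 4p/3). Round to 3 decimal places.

d = −(3/4) ln(1 − 4p/3) = −0.75 ln(1 − 0.762667) = −0.75 ln(0.237333)
  = −0.75 × (-1.438291) = 1.078718 substitutions/site.

1.079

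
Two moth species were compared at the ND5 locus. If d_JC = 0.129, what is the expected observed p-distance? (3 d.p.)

0.119

p = (3/4)(1 − e^(−4d/3)) = 0.75 × (1 − e^(-0.172)) = 0.75 × (1 − 0.841979) = 0.118516.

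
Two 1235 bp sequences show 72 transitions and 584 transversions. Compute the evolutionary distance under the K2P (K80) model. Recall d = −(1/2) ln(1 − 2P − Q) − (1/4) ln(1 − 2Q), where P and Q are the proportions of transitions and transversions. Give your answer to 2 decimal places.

P = 72/1235 ≈ 0.0583 and Q = 584/1235 ≈ 0.472874.
Under the Kimura two-parameter model, d = −½ ln(1 − 2P − Q) − ¼ ln(1 − 2Q).
1 − 2P − Q = 0.410526, giving −½ ln(0.410526) = 0.445158.
1 − 2Q = 0.054252, giving −¼ ln(0.054252) = 0.728529.
d = 0.445158 + 0.728529 = 1.173687.

1.17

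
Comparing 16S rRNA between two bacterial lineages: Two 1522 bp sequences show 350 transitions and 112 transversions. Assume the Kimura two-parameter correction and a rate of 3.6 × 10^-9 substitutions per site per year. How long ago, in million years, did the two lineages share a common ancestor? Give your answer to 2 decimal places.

58.48

P = 350/1522 ≈ 0.229961 and Q = 112/1522 ≈ 0.073587.
Under the Kimura two-parameter model, d = −½ ln(1 − 2P − Q) − ¼ ln(1 − 2Q).
1 − 2P − Q = 0.466491, giving −½ ln(0.466491) = 0.381258.
1 − 2Q = 0.852826, giving −¼ ln(0.852826) = 0.039800.
d = 0.381258 + 0.039800 = 0.421058.
Under a molecular clock d = 2μt, so t = d/(2μ) = 0.421058 / (2 × 3.6 × 10^-9) = 58.48 million years.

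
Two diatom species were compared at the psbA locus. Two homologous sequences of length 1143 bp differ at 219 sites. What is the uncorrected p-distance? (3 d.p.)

0.192

p = 219/1143 = 0.191601… ≈ 0.192 (to 3 d.p.).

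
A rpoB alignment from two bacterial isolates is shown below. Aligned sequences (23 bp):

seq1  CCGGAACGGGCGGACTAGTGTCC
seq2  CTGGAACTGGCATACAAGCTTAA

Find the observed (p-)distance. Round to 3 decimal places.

0.391

The sequences differ at 9 of 23 positions (sites 2, 8, 12, 13, 16, 19, 20, 22, 23).
p = 9/23 = 0.391304… ≈ 0.391 (to 3 d.p.).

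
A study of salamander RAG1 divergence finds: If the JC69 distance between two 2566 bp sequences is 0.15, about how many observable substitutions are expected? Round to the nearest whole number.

349

Invert JC69: p = (3/4)(1 − e^(−4d/3)) = 0.75 × (1 − e^(-0.2)) = 0.75 × (1 − 0.818731) = 0.135952.
Expected differing sites = pL ≈ 0.135952 × 2566 = 348.852832 ≈ 349.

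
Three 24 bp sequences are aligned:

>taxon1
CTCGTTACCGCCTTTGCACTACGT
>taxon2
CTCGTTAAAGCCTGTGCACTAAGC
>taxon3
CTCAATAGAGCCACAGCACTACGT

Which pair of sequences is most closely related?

taxon1–taxon2: 5/24 differ, p = 0.208, d = 0.244.
taxon1–taxon3: 7/24 differ, p = 0.292, d = 0.369.
taxon2–taxon3: 8/24 differ, p = 0.333, d = 0.441.
The smallest distance is between taxon1 and taxon2.

taxon1 and taxon2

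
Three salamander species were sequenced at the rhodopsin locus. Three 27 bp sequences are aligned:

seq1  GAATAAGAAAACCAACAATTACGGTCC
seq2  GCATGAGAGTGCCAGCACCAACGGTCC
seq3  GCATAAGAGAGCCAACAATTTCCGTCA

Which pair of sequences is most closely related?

seq1–seq2: 9/27 differ, p = 0.333, d = 0.441.
seq1–seq3: 6/27 differ, p = 0.222, d = 0.264.
seq2–seq3: 9/27 differ, p = 0.333, d = 0.441.
The smallest distance is between seq1 and seq3.

seq1 and seq3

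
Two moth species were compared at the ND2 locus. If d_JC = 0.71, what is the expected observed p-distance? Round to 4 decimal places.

p = (3/4)(1 − e^(−4d/3)) = 0.75 × (1 − e^(-0.946667)) = 0.75 × (1 − 0.388032) = 0.458976.

0.4590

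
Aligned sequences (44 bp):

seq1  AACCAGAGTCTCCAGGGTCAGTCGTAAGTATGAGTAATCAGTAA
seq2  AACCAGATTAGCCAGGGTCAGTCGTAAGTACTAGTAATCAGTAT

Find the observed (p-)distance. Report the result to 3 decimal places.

0.136

The sequences differ at 6 of 44 positions (sites 8, 10, 11, 31, 32, 44).
p = 6/44 = 0.136363… ≈ 0.136 (to 3 d.p.).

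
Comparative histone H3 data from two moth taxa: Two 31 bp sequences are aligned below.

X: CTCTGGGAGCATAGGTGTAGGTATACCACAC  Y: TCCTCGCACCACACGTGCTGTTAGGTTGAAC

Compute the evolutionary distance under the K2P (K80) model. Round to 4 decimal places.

0.9255

Of 31 sites, 8 differences are transitions and 8 are transversions, so P = 8/31 ≈ 0.258065 and Q = 8/31 ≈ 0.258065.
Under the Kimura two-parameter model, d = −½ ln(1 − 2P − Q) − ¼ ln(1 − 2Q).
1 − 2P − Q = 0.225805, giving −½ ln(0.225805) = 0.744042.
1 − 2Q = 0.48387, giving −¼ ln(0.48387) = 0.181485.
d = 0.744042 + 0.181485 = 0.925527.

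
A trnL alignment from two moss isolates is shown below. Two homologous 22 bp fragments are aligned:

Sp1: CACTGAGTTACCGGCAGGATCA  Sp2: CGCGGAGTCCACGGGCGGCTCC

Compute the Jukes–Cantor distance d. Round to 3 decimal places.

0.591

The sequences differ at 9 of 22 sites (2, 4, 9, 10, 11, 15, 16, 19, 22), so p = 9/22 ≈ 0.409091.
d = −(3/4) ln(1 − 4p/3) = −0.75 ln(1 − 0.545455) = −0.75 ln(0.454545)
  = −0.75 × (-0.788458) = 0.591344 substitutions/site.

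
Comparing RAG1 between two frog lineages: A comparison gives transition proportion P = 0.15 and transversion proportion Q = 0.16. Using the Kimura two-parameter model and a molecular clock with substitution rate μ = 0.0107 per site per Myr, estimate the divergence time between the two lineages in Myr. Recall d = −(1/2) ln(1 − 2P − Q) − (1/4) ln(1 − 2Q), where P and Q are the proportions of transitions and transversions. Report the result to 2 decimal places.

Under the Kimura two-parameter model, d = −½ ln(1 − 2P − Q) − ¼ ln(1 − 2Q).
1 − 2P − Q = 0.54, giving −½ ln(0.54) = 0.308093.
1 − 2Q = 0.68, giving −¼ ln(0.68) = 0.096416.
d = 0.308093 + 0.096416 = 0.404509.
Under a molecular clock d = 2μt, so t = d/(2μ) = 0.404509 / (2 × 0.0107) = 18.90 Myr.

18.90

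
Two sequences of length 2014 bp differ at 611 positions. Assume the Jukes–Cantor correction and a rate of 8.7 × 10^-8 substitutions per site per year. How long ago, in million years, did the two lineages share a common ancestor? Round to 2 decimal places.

p = 611/2014 ≈ 0.303376.
d = −(3/4) ln(1 − 4p/3) = −0.75 ln(1 − 0.404501) = −0.75 ln(0.595499)
  = −0.75 × (-0.518356) = 0.388767 substitutions/site.
Under a molecular clock d = 2μt, so t = d/(2μ) = 0.388767 / (2 × 8.7 × 10^-8) = 2.23 million years.

2.23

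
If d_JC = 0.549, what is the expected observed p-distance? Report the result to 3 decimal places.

0.389

p = (3/4)(1 − e^(−4d/3)) = 0.75 × (1 − e^(-0.732)) = 0.75 × (1 − 0.480946) = 0.389291.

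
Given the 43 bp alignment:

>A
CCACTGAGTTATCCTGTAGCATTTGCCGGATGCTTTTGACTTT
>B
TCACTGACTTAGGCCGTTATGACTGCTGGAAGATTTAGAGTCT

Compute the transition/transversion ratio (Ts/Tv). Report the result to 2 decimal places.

Transitions are A↔G and C↔T; transversions are all other mismatches.
Transitions: 8. Transversions: 9.
R = 8/9 = 0.888888… ≈ 0.89 (to 2 d.p.).

0.89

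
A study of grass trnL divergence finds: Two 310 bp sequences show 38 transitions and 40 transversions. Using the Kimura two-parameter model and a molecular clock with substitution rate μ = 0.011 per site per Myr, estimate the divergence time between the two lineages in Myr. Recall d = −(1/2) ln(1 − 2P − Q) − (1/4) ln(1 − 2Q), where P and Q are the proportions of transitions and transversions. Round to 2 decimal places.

14.04

P = 38/310 ≈ 0.122581 and Q = 40/310 ≈ 0.129032.
Under the Kimura two-parameter model, d = −½ ln(1 − 2P − Q) − ¼ ln(1 − 2Q).
1 − 2P − Q = 0.625806, giving −½ ln(0.625806) = 0.234357.
1 − 2Q = 0.741936, giving −¼ ln(0.741936) = 0.074623.
d = 0.234357 + 0.074623 = 0.308980.
Under a molecular clock d = 2μt, so t = d/(2μ) = 0.308980 / (2 × 0.011) = 14.04 Myr.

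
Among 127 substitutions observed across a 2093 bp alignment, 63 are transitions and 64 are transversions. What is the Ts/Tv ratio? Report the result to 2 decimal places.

R = 63/64 = 0.984375 ≈ 0.98 (to 2 d.p.).

0.98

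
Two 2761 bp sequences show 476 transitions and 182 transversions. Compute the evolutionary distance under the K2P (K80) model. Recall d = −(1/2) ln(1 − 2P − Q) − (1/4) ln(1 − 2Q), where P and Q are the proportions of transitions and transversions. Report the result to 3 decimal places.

0.300

P = 476/2761 ≈ 0.172401 and Q = 182/2761 ≈ 0.065918.
Under the Kimura two-parameter model, d = −½ ln(1 − 2P − Q) − ¼ ln(1 − 2Q).
1 − 2P − Q = 0.58928, giving −½ ln(0.58928) = 0.264427.
1 − 2Q = 0.868164, giving −¼ ln(0.868164) = 0.035344.
d = 0.264427 + 0.035344 = 0.299771.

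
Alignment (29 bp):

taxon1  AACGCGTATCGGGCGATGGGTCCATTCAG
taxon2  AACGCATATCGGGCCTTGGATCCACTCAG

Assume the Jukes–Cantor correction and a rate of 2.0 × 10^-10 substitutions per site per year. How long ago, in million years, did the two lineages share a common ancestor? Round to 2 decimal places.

The sequences differ at 5 of 29 sites (6, 15, 16, 20, 25), so p = 5/29 ≈ 0.172414.
d = −(3/4) ln(1 − 4p/3) = −0.75 ln(1 − 0.229885) = −0.75 ln(0.770115)
  = −0.75 × (-0.261215) = 0.195911 substitutions/site.
Under a molecular clock d = 2μt, so t = d/(2μ) = 0.195911 / (2 × 2.0 × 10^-10) = 489.78 million years.

489.78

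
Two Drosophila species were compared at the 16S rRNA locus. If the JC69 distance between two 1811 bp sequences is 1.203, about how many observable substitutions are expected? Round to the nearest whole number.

Invert JC69: p = (3/4)(1 − e^(−4d/3)) = 0.75 × (1 − e^(-1.604)) = 0.75 × (1 − 0.201091) = 0.599182.
Expected differing sites = pL ≈ 0.599182 × 1811 = 1085.118602 ≈ 1085.

1085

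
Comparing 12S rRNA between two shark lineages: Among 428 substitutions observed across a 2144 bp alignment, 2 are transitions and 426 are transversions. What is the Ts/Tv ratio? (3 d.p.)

0.005

R = 2/426 = 0.004694… ≈ 0.005 (to 3 d.p.).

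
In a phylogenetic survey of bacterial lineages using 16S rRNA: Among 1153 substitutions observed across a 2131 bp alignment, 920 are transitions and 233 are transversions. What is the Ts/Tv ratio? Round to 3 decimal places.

3.948

R = 920/233 = 3.948497… ≈ 3.948 (to 3 d.p.).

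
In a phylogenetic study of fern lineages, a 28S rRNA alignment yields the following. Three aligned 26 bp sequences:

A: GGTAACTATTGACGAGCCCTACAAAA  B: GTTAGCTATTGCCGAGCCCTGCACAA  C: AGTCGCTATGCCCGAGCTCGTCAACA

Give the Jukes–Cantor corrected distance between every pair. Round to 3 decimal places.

d(A,B) = 0.222, d(A,C) = 0.539, d(B,C) = 0.539

A–B: 5/26 sites differ → p ≈ 0.192308, d = −0.75 ln(1 − 0.256411) = 0.222200 ≈ 0.222.
A–C: 10/26 sites differ → p ≈ 0.384615, d = −0.75 ln(1 − 0.51282) = 0.539341 ≈ 0.539.
B–C: 10/26 sites differ → p ≈ 0.384615, d = −0.75 ln(1 − 0.51282) = 0.539341 ≈ 0.539.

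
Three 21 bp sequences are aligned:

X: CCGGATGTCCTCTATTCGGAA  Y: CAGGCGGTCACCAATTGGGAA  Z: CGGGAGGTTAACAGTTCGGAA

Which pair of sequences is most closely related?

Y and Z

X–Y: 7/21 differ, p = 0.333, d = 0.441.
X–Z: 7/21 differ, p = 0.333, d = 0.441.
Y–Z: 6/21 differ, p = 0.286, d = 0.360.
The smallest distance is between Y and Z.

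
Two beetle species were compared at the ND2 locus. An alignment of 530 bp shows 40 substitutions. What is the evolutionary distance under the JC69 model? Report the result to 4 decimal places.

0.0795

p = 40/530 ≈ 0.075472.
d = −(3/4) ln(1 − 4p/3) = −0.75 ln(1 − 0.100629) = −0.75 ln(0.899371)
  = −0.75 × (-0.106060) = 0.079545 substitutions/site.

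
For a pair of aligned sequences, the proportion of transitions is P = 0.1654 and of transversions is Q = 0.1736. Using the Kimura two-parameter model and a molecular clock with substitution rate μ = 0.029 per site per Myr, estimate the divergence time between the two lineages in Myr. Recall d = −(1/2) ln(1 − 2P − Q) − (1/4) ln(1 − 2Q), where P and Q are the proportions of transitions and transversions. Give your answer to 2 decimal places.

Under the Kimura two-parameter model, d = −½ ln(1 − 2P − Q) − ¼ ln(1 − 2Q).
1 − 2P − Q = 0.4956, giving −½ ln(0.4956) = 0.350993.
1 − 2Q = 0.6528, giving −¼ ln(0.6528) = 0.106621.
d = 0.350993 + 0.106621 = 0.457614.
Under a molecular clock d = 2μt, so t = d/(2μ) = 0.457614 / (2 × 0.029) = 7.89 Myr.

7.89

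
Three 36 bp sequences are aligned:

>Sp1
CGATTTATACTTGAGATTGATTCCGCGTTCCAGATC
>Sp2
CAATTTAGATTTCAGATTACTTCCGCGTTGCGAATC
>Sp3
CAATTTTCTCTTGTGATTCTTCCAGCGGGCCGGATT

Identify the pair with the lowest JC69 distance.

Sp1–Sp2: 9/36 differ, p = 0.250, d = 0.304.
Sp1–Sp3: 13/36 differ, p = 0.361, d = 0.493.
Sp2–Sp3: 15/36 differ, p = 0.417, d = 0.608.
The smallest distance is between Sp1 and Sp2.

Sp1 and Sp2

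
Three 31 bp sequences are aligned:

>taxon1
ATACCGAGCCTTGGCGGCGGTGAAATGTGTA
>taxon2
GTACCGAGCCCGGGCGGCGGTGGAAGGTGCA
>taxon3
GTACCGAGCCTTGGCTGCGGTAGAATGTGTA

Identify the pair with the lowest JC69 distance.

taxon1–taxon2: 6/31 differ, p = 0.194, d = 0.224.
taxon1–taxon3: 4/31 differ, p = 0.129, d = 0.142.
taxon2–taxon3: 6/31 differ, p = 0.194, d = 0.224.
The smallest distance is between taxon1 and taxon3.

taxon1 and taxon3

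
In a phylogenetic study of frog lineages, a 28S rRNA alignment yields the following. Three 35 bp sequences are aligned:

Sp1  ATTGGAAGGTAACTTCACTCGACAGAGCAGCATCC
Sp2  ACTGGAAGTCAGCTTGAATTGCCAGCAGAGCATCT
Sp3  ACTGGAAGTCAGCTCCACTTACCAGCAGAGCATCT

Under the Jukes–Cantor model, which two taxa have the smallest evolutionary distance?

Sp1–Sp2: 12/35 differ, p = 0.343, d = 0.458.
Sp1–Sp3: 12/35 differ, p = 0.343, d = 0.458.
Sp2–Sp3: 4/35 differ, p = 0.114, d = 0.124.
The smallest distance is between Sp2 and Sp3.

Sp2 and Sp3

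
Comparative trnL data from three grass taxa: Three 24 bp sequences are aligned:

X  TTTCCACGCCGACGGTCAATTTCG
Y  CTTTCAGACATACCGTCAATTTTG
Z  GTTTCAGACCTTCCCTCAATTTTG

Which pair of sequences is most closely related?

X–Y: 8/24 differ, p = 0.333, d = 0.441.
X–Z: 9/24 differ, p = 0.375, d = 0.520.
Y–Z: 4/24 differ, p = 0.167, d = 0.188.
The smallest distance is between Y and Z.

Y and Z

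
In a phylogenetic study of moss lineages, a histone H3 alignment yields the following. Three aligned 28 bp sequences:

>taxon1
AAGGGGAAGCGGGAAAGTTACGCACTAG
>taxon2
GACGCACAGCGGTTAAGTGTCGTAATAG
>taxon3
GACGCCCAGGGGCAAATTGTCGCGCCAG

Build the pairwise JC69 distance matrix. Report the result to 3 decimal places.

d(taxon1,taxon2) = 0.556, d(taxon1,taxon3) = 0.635, d(taxon2,taxon3) = 0.420

taxon1–taxon2: 11/28 sites differ → p ≈ 0.392857, d = −0.75 ln(1 − 0.523809) = 0.556452 ≈ 0.556.
taxon1–taxon3: 12/28 sites differ → p ≈ 0.428571, d = −0.75 ln(1 − 0.571428) = 0.635472 ≈ 0.635.
taxon2–taxon3: 9/28 sites differ → p ≈ 0.321429, d = −0.75 ln(1 − 0.428572) = 0.419713 ≈ 0.420.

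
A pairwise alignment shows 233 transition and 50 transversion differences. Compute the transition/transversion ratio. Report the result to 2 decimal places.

R = 233/50 = 4.66.

4.66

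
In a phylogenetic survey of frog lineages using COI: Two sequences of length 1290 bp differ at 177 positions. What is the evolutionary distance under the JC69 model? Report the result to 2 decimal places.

0.15

p = 177/1290 ≈ 0.137209.
d = −(3/4) ln(1 − 4p/3) = −0.75 ln(1 − 0.182945) = −0.75 ln(0.817055)
  = −0.75 × (-0.202049) = 0.151537 substitutions/site.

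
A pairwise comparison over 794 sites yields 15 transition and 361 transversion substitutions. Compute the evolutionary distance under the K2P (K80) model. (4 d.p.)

0.9392

P = 15/794 ≈ 0.018892 and Q = 361/794 ≈ 0.45466.
Under the Kimura two-parameter model, d = −½ ln(1 − 2P − Q) − ¼ ln(1 − 2Q).
1 − 2P − Q = 0.507556, giving −½ ln(0.507556) = 0.339074.
1 − 2Q = 0.09068, giving −¼ ln(0.09068) = 0.600105.
d = 0.339074 + 0.600105 = 0.939179.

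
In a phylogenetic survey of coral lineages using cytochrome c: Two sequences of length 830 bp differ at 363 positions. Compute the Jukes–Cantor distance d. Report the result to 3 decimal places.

0.656

p = 363/830 ≈ 0.437349.
d = −(3/4) ln(1 − 4p/3) = −0.75 ln(1 − 0.583132) = −0.75 ln(0.416868)
  = −0.75 × (-0.874986) = 0.656240 substitutions/site.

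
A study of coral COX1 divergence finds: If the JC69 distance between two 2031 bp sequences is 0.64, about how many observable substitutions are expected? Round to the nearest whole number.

874

Invert JC69: p = (3/4)(1 − e^(−4d/3)) = 0.75 × (1 − e^(-0.853333)) = 0.75 × (1 − 0.425993) = 0.430505.
Expected differing sites = pL ≈ 0.430505 × 2031 = 874.355655 ≈ 874.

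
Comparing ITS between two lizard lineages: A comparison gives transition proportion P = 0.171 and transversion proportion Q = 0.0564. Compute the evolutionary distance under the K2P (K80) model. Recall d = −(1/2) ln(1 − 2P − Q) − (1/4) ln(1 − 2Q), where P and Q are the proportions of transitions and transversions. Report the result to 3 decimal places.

0.284

Under the Kimura two-parameter model, d = −½ ln(1 − 2P − Q) − ¼ ln(1 − 2Q).
1 − 2P − Q = 0.6016, giving −½ ln(0.6016) = 0.254081.
1 − 2Q = 0.8872, giving −¼ ln(0.8872) = 0.029921.
d = 0.254081 + 0.029921 = 0.284002.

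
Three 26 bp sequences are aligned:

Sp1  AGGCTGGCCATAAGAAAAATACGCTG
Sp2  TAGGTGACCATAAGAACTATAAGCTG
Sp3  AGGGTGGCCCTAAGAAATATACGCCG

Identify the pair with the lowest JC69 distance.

Sp1–Sp2: 7/26 differ, p = 0.269, d = 0.334.
Sp1–Sp3: 4/26 differ, p = 0.154, d = 0.172.
Sp2–Sp3: 7/26 differ, p = 0.269, d = 0.334.
The smallest distance is between Sp1 and Sp3.

Sp1 and Sp3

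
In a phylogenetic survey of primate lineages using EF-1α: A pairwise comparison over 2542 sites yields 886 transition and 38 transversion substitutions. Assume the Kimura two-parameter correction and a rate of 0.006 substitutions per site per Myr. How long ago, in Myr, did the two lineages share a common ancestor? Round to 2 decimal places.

P = 886/2542 ≈ 0.348544 and Q = 38/2542 ≈ 0.014949.
Under the Kimura two-parameter model, d = −½ ln(1 − 2P − Q) − ¼ ln(1 − 2Q).
1 − 2P − Q = 0.287963, giving −½ ln(0.287963) = 0.622462.
1 − 2Q = 0.970102, giving −¼ ln(0.970102) = 0.007589.
d = 0.622462 + 0.007589 = 0.630051.
Under a molecular clock d = 2μt, so t = d/(2μ) = 0.630051 / (2 × 0.006) = 52.50 Myr.

52.50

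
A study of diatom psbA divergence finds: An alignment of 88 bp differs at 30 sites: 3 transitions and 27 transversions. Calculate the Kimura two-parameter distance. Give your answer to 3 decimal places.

P = 3/88 ≈ 0.034091 and Q = 27/88 ≈ 0.306818.
Under the Kimura two-parameter model, d = −½ ln(1 − 2P − Q) − ¼ ln(1 − 2Q).
1 − 2P − Q = 0.625, giving −½ ln(0.625) = 0.235002.
1 − 2Q = 0.386364, giving −¼ ln(0.386364) = 0.237744.
d = 0.235002 + 0.237744 = 0.472746.

0.473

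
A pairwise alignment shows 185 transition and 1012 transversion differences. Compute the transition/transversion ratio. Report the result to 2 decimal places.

R = 185/1012 = 0.182806… ≈ 0.18 (to 2 d.p.).

0.18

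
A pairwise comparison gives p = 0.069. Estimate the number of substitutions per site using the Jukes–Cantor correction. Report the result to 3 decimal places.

d = −(3/4) ln(1 − 4p/3) = −0.75 ln(1 − 0.092) = −0.75 ln(0.908)
  = −0.75 × (-0.096511) = 0.072383 substitutions/site.

0.072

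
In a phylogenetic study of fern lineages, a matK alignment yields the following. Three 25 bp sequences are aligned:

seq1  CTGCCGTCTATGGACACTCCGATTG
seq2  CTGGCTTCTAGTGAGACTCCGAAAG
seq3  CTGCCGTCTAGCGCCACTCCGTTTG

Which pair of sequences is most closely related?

seq1 and seq3

seq1–seq2: 7/25 differ, p = 0.280, d = 0.351.
seq1–seq3: 4/25 differ, p = 0.160, d = 0.180.
seq2–seq3: 8/25 differ, p = 0.320, d = 0.417.
The smallest distance is between seq1 and seq3.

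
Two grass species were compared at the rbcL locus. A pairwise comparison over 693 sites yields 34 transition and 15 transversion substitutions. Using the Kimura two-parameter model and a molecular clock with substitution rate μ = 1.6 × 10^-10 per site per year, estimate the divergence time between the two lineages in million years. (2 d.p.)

P = 34/693 ≈ 0.049062 and Q = 15/693 ≈ 0.021645.
Under the Kimura two-parameter model, d = −½ ln(1 − 2P − Q) − ¼ ln(1 − 2Q).
1 − 2P − Q = 0.880231, giving −½ ln(0.880231) = 0.063785.
1 − 2Q = 0.95671, giving −¼ ln(0.95671) = 0.011064.
d = 0.063785 + 0.011064 = 0.074849.
Under a molecular clock d = 2μt, so t = d/(2μ) = 0.074849 / (2 × 1.6 × 10^-10) = 233.90 million years.

233.90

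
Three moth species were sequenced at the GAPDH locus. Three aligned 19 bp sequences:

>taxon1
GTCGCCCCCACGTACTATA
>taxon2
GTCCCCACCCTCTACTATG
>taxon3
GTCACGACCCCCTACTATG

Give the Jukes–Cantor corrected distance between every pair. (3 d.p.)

taxon1–taxon2: 6/19 sites differ → p ≈ 0.315789, d = −0.75 ln(1 − 0.421052) = 0.409907 ≈ 0.410.
taxon1–taxon3: 6/19 sites differ → p ≈ 0.315789, d = −0.75 ln(1 − 0.421052) = 0.409907 ≈ 0.410.
taxon2–taxon3: 3/19 sites differ → p ≈ 0.157895, d = −0.75 ln(1 − 0.210527) = 0.177292 ≈ 0.177.

d(taxon1,taxon2) = 0.410, d(taxon1,taxon3) = 0.410, d(taxon2,taxon3) = 0.177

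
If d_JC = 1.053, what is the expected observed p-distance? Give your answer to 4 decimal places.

0.5658

p = (3/4)(1 − e^(−4d/3)) = 0.75 × (1 − e^(-1.404)) = 0.75 × (1 − 0.245613) = 0.565790.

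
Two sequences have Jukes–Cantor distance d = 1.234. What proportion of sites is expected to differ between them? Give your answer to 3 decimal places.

p = (3/4)(1 − e^(−4d/3)) = 0.75 × (1 − e^(-1.645333)) = 0.75 × (1 − 0.192948) = 0.605289.

0.605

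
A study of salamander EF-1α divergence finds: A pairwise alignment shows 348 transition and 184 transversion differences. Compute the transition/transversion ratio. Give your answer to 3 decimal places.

R = 348/184 = 1.891304… ≈ 1.891 (to 3 d.p.).

1.891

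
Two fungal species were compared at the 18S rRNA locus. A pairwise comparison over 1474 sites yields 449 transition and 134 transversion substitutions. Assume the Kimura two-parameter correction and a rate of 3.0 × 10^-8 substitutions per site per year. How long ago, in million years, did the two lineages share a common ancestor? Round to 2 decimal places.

10.87

P = 449/1474 ≈ 0.304613 and Q = 134/1474 ≈ 0.090909.
Under the Kimura two-parameter model, d = −½ ln(1 − 2P − Q) − ¼ ln(1 − 2Q).
1 − 2P − Q = 0.299865, giving −½ ln(0.299865) = 0.602211.
1 − 2Q = 0.818182, giving −¼ ln(0.818182) = 0.050168.
d = 0.602211 + 0.050168 = 0.652379.
Under a molecular clock d = 2μt, so t = d/(2μ) = 0.652379 / (2 × 3.0 × 10^-8) = 10.87 million years.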